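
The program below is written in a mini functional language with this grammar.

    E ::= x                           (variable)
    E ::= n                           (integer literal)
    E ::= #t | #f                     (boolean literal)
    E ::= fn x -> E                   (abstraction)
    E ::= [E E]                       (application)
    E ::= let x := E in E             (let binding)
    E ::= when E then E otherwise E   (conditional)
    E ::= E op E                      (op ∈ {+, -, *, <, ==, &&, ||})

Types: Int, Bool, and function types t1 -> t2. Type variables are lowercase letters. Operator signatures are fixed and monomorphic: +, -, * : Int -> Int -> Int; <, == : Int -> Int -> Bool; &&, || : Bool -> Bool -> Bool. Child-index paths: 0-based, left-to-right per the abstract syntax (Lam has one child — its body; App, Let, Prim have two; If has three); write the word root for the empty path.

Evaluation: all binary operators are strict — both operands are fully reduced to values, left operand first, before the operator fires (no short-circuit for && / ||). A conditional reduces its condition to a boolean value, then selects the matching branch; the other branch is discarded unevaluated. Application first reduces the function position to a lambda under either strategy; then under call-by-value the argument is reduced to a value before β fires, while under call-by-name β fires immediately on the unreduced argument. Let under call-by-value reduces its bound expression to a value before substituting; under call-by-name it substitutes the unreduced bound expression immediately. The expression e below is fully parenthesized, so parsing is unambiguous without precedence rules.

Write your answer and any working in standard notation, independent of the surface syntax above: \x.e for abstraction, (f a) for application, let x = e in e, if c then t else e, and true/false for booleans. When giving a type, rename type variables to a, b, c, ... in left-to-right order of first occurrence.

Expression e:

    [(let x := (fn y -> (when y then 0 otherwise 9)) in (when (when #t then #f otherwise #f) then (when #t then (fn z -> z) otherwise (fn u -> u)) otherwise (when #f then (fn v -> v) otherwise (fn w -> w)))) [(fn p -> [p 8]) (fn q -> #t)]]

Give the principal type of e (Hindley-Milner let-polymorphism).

Answer: Bool

Working:
y : a
  unify a ~ Bool
  unify Int ~ Int
\y._ : Bool -> Int
let x : Bool -> Int
  unify Bool ~ Bool
  unify Bool ~ Bool
  unify Bool ~ Bool
  unify Bool ~ Bool
z : b
\z._ : b -> b
u : c
\u._ : c -> c
  unify b -> b ~ c -> c
  unify b ~ c
  unify c ~ c
  unify Bool ~ Bool
v : d
\v._ : d -> d
w : e
\w._ : e -> e
  unify d -> d ~ e -> e
  unify d ~ e
  unify e ~ e
  unify c -> c ~ e -> e
  unify c ~ e
  unify e ~ e
p : f
  unify f ~ Int -> g
_ _ : g
\p._ : (Int -> g) -> g
\q._ : h -> Bool
  unify (Int -> g) -> g ~ (h -> Bool) -> i
  unify Int -> g ~ h -> Bool
  unify Int ~ h
  unify g ~ Bool
  unify Bool ~ i
_ _ : Bool
  unify e -> e ~ Bool -> j
  unify e ~ Bool
  unify Bool ~ j
_ _ : Bool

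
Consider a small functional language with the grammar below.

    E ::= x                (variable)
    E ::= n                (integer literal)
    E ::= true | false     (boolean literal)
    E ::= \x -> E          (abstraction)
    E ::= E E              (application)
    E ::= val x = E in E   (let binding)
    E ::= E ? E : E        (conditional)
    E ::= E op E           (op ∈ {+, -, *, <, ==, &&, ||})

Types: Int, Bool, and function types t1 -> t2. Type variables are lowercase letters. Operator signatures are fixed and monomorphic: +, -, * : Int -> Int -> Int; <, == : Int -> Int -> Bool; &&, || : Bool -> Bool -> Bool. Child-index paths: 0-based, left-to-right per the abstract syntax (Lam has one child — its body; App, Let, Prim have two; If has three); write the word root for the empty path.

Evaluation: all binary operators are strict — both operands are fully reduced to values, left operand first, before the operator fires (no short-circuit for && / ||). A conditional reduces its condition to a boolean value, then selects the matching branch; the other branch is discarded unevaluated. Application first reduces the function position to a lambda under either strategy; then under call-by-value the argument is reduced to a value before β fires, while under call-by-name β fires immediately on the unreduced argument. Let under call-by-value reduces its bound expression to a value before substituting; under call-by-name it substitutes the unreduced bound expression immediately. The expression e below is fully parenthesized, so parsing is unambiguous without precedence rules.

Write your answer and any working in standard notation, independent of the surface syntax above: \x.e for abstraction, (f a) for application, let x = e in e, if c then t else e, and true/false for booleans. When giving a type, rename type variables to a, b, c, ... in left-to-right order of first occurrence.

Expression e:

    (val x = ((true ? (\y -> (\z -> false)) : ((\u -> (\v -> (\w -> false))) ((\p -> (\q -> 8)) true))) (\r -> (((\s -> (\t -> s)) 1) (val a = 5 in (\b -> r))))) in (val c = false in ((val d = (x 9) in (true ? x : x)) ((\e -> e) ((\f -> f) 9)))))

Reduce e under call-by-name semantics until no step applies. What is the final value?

Trace:
step 0: (let x = ((if true then (\y.(\z.false)) else ((\u.(\v.(\w.false))) ((\p.(\q.8)) true))) (\r.(((\s.(\t.s)) 1) (let a = 5 in (\b.r))))) in (let c = false in ((let d = (x 9) in (if true then x else x)) ((\e.e) ((\f.f) 9)))))
step 1: [let@root] (let c = false in ((let d = (((if true then (\y.(\z.false)) else ((\u.(\v.(\w.false))) ((\p.(\q.8)) true))) (\r.(((\s.(\t.s)) 1) (let a = 5 in (\b.r))))) 9) in (if true then ((if true then (\y.(\z.false)) else ((\u.(\v.(\w.false))) ((\p.(\q.8)) true))) (\r.(((\s.(\t.s)) 1) (let a = 5 in (\b.r))))) else ((if true then (\y.(\z.false)) else ((\u.(\v.(\w.false))) ((\p.(\q.8)) true))) (\r.(((\s.(\t.s)) 1) (let a = 5 in (\b.r))))))) ((\e.e) ((\f.f) 9))))
step 2: [let@root] ((let d = (((if true then (\y.(\z.false)) else ((\u.(\v.(\w.false))) ((\p.(\q.8)) true))) (\r.(((\s.(\t.s)) 1) (let a = 5 in (\b.r))))) 9) in (if true then ((if true then (\y.(\z.false)) else ((\u.(\v.(\w.false))) ((\p.(\q.8)) true))) (\r.(((\s.(\t.s)) 1) (let a = 5 in (\b.r))))) else ((if true then (\y.(\z.false)) else ((\u.(\v.(\w.false))) ((\p.(\q.8)) true))) (\r.(((\s.(\t.s)) 1) (let a = 5 in (\b.r))))))) ((\e.e) ((\f.f) 9)))
step 3: [let@0] ((if true then ((if true then (\y.(\z.false)) else ((\u.(\v.(\w.false))) ((\p.(\q.8)) true))) (\r.(((\s.(\t.s)) 1) (let a = 5 in (\b.r))))) else ((if true then (\y.(\z.false)) else ((\u.(\v.(\w.false))) ((\p.(\q.8)) true))) (\r.(((\s.(\t.s)) 1) (let a = 5 in (\b.r)))))) ((\e.e) ((\f.f) 9)))
step 4: [if@0] (((if true then (\y.(\z.false)) else ((\u.(\v.(\w.false))) ((\p.(\q.8)) true))) (\r.(((\s.(\t.s)) 1) (let a = 5 in (\b.r))))) ((\e.e) ((\f.f) 9)))
step 5: [if@0.0] (((\y.(\z.false)) (\r.(((\s.(\t.s)) 1) (let a = 5 in (\b.r))))) ((\e.e) ((\f.f) 9)))
step 6: [beta@0] ((\z.false) ((\e.e) ((\f.f) 9)))
step 7: [beta@root] false

Answer: false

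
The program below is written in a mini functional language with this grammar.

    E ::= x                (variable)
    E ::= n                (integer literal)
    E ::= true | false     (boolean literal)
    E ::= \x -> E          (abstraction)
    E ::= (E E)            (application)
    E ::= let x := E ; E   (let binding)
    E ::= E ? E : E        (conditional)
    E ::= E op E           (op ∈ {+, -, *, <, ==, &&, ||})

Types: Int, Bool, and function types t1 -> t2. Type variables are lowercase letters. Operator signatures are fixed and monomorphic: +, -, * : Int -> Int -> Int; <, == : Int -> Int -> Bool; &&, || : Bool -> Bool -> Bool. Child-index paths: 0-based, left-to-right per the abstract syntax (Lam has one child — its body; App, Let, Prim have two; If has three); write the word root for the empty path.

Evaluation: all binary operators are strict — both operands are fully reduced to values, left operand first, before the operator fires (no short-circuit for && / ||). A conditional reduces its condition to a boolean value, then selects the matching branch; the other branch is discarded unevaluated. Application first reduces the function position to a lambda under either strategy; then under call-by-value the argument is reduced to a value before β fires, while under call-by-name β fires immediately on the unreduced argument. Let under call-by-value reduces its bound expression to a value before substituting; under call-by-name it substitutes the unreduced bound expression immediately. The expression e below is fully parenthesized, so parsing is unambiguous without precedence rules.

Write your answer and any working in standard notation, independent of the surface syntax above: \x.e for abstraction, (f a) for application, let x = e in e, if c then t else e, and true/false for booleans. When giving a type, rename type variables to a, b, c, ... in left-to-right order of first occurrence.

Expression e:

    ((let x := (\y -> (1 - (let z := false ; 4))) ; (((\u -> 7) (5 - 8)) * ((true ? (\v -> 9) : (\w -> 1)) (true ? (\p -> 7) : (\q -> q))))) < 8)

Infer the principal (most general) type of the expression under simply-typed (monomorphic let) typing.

Answer: Bool

Trace:
  unify Int ~ Int
let z : Bool
  unify Int ~ Int
\y._ : a -> Int
let x : a -> Int
\u._ : b -> Int
  unify Int ~ Int
  unify Int ~ Int
  unify b -> Int ~ Int -> c
  unify b ~ Int
  unify Int ~ c
_ _ : Int
  unify Int ~ Int
  unify Bool ~ Bool
\v._ : d -> Int
\w._ : e -> Int
  unify d -> Int ~ e -> Int
  unify d ~ e
  unify Int ~ Int
  unify Bool ~ Bool
\p._ : f -> Int
q : g
\q._ : g -> g
  unify f -> Int ~ g -> g
  unify f ~ g
  unify Int ~ g
  unify e -> Int ~ (Int -> Int) -> h
  unify e ~ Int -> Int
  unify Int ~ h
_ _ : Int
  unify Int ~ Int
  unify Int ~ Int
  unify Int ~ Int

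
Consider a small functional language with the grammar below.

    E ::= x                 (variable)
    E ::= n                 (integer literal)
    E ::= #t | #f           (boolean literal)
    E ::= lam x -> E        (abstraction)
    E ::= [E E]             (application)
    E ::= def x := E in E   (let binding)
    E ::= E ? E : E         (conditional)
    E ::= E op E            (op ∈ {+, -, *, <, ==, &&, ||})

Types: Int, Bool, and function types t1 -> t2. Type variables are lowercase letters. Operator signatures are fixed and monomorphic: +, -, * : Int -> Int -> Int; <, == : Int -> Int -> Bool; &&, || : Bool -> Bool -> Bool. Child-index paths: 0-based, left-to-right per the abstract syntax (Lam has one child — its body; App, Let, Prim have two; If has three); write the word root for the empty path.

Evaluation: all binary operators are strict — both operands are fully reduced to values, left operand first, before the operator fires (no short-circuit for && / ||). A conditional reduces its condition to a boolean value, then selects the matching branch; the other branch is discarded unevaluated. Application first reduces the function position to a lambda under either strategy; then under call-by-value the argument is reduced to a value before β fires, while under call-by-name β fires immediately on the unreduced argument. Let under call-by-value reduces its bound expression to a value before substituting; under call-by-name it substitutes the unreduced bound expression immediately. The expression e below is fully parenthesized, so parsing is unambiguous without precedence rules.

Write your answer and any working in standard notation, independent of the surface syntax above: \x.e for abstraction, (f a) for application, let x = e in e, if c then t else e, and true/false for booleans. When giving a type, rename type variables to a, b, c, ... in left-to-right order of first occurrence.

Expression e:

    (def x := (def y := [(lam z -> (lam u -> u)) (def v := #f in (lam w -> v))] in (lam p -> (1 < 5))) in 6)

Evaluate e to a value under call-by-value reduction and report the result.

Answer: 6

Trace:
step 0: (let x = (let y = ((\z.(\u.u)) (let v = false in (\w.v))) in (\p.(1 < 5))) in 6)
step 1: [let@0.0.1] (let x = (let y = ((\z.(\u.u)) (\w.false)) in (\p.(1 < 5))) in 6)
step 2: [beta@0.0] (let x = (let y = (\u.u) in (\p.(1 < 5))) in 6)
step 3: [let@0] (let x = (\p.(1 < 5)) in 6)
step 4: [let@root] 6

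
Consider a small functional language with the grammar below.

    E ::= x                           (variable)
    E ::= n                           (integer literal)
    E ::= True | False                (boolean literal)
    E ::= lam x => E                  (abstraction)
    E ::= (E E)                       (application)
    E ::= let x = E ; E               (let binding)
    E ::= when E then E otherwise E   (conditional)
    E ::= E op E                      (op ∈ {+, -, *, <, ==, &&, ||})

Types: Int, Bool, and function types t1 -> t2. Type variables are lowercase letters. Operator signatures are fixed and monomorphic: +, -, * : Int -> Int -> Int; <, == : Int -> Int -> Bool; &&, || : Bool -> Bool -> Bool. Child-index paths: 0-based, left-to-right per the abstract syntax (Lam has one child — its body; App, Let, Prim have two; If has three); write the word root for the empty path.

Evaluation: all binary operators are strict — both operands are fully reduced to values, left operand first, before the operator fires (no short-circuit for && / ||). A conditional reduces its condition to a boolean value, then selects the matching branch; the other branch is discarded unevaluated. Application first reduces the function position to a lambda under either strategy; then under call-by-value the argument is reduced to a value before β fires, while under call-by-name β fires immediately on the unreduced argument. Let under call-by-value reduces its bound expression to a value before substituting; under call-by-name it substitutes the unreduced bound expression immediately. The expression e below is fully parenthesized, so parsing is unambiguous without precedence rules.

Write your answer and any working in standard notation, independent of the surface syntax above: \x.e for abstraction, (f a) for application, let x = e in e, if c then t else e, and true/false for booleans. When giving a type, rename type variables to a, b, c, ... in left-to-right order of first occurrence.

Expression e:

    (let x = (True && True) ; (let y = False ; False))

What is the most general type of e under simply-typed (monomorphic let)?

Working:
  unify Bool ~ Bool
  unify Bool ~ Bool
let x : Bool
let y : Bool

Answer: Bool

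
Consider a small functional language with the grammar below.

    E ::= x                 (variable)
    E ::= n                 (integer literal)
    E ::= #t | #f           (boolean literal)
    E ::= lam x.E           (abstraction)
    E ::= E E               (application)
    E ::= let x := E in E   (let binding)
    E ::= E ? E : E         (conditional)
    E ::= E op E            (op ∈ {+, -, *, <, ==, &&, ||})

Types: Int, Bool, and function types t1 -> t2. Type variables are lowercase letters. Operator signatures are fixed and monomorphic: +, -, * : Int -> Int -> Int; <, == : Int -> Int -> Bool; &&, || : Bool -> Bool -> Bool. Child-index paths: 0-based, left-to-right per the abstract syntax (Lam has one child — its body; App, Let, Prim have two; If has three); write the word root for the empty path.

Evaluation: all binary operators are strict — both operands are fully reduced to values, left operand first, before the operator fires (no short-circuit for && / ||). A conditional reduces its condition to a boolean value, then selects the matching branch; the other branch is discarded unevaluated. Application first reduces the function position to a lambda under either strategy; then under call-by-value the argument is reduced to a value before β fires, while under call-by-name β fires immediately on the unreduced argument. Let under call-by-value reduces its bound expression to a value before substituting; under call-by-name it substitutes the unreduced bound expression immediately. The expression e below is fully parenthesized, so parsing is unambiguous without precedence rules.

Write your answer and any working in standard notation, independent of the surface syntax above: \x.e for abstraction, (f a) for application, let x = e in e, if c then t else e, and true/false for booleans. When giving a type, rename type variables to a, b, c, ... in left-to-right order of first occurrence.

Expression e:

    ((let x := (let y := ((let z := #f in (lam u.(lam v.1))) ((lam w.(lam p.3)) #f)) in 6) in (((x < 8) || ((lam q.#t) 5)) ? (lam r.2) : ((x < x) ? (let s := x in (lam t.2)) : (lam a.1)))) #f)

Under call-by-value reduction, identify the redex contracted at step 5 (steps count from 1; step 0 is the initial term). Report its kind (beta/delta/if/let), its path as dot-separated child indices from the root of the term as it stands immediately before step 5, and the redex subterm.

Answer: let at 0 : (let x = 6 in (if ((x < 8) || ((\q.true) 5)) then (\r.2) else (if (x < x) then (let s = x in (\t.2)) else (\a.1))))

Trace:
step 0: ((let x = (let y = ((let z = false in (\u.(\v.1))) ((\w.(\p.3)) false)) in 6) in (if ((x < 8) || ((\q.true) 5)) then (\r.2) else (if (x < x) then (let s = x in (\t.2)) else (\a.1)))) false)
step 1: [let@0.0.0.0] ((let x = (let y = ((\u.(\v.1)) ((\w.(\p.3)) false)) in 6) in (if ((x < 8) || ((\q.true) 5)) then (\r.2) else (if (x < x) then (let s = x in (\t.2)) else (\a.1)))) false)
step 2: [beta@0.0.0.1] ((let x = (let y = ((\u.(\v.1)) (\p.3)) in 6) in (if ((x < 8) || ((\q.true) 5)) then (\r.2) else (if (x < x) then (let s = x in (\t.2)) else (\a.1)))) false)
step 3: [beta@0.0.0] ((let x = (let y = (\v.1) in 6) in (if ((x < 8) || ((\q.true) 5)) then (\r.2) else (if (x < x) then (let s = x in (\t.2)) else (\a.1)))) false)
step 4: [let@0.0] ((let x = 6 in (if ((x < 8) || ((\q.true) 5)) then (\r.2) else (if (x < x) then (let s = x in (\t.2)) else (\a.1)))) false)
step 5: [let@0] ((if ((6 < 8) || ((\q.true) 5)) then (\r.2) else (if (6 < 6) then (let s = 6 in (\t.2)) else (\a.1))) false)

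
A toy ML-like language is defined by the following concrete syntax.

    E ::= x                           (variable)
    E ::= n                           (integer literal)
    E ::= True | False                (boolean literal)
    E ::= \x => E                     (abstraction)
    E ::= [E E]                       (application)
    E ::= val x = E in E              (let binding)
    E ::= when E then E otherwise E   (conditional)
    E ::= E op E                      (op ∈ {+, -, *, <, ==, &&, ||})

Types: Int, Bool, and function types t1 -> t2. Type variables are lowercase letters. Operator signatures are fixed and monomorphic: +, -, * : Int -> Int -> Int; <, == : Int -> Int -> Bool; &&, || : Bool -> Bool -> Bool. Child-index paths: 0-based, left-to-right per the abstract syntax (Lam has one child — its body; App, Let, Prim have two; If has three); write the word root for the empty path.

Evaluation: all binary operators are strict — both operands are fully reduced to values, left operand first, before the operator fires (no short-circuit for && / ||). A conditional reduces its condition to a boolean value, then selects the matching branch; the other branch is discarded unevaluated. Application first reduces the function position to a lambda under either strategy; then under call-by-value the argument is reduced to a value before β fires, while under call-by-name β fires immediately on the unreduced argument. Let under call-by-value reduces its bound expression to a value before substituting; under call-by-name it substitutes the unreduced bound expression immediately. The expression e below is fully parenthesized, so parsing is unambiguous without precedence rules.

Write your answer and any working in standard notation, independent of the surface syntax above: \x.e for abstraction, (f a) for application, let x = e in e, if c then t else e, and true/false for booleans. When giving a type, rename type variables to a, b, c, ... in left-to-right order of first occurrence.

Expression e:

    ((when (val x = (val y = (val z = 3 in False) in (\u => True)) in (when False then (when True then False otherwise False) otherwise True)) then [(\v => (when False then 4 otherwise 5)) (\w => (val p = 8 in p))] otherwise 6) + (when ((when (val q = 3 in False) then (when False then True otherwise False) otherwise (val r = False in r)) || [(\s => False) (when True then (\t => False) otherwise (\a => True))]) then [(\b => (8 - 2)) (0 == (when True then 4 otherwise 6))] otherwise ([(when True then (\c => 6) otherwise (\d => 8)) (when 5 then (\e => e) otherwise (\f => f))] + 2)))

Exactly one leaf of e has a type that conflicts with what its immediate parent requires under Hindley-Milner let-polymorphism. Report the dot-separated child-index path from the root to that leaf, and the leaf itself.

Derivation:
let z : Int
let y : Bool
\u._ : a -> Bool
let x : forall. a -> Bool
  unify Bool ~ Bool
  unify Bool ~ Bool
  unify Bool ~ Bool
  unify Bool ~ Bool
  unify Bool ~ Bool
  unify Bool ~ Bool
  unify Int ~ Int
\v._ : b -> Int
let p : Int
p : Int
\w._ : c -> Int
  unify b -> Int ~ (c -> Int) -> d
  unify b ~ c -> Int
  unify Int ~ d
_ _ : Int
  unify Int ~ Int
  unify Int ~ Int
let q : Int
  unify Bool ~ Bool
  unify Bool ~ Bool
  unify Bool ~ Bool
let r : Bool
r : Bool
  unify Bool ~ Bool
  unify Bool ~ Bool
\s._ : e -> Bool
  unify Bool ~ Bool
\t._ : f -> Bool
\a._ : g -> Bool
  unify f -> Bool ~ g -> Bool
  unify f ~ g
  unify Bool ~ Bool
  unify e -> Bool ~ (g -> Bool) -> h
  unify e ~ g -> Bool
  unify Bool ~ h
_ _ : Bool
  unify Bool ~ Bool
  unify Bool ~ Bool
  unify Int ~ Int
  unify Int ~ Int
\b._ : i -> Int
  unify Int ~ Int
  unify Bool ~ Bool
  unify Int ~ Int
  unify Int ~ Int
  unify i -> Int ~ Bool -> j
  unify i ~ Bool
  unify Int ~ j
_ _ : Int
  unify Bool ~ Bool
\c._ : k -> Int
\d._ : l -> Int
  unify k -> Int ~ l -> Int
  unify k ~ l
  unify Int ~ Int
  unify Int ~ Bool
  FAIL: mismatch Int ~ Bool

Answer: 1.2.0.1.0 : 5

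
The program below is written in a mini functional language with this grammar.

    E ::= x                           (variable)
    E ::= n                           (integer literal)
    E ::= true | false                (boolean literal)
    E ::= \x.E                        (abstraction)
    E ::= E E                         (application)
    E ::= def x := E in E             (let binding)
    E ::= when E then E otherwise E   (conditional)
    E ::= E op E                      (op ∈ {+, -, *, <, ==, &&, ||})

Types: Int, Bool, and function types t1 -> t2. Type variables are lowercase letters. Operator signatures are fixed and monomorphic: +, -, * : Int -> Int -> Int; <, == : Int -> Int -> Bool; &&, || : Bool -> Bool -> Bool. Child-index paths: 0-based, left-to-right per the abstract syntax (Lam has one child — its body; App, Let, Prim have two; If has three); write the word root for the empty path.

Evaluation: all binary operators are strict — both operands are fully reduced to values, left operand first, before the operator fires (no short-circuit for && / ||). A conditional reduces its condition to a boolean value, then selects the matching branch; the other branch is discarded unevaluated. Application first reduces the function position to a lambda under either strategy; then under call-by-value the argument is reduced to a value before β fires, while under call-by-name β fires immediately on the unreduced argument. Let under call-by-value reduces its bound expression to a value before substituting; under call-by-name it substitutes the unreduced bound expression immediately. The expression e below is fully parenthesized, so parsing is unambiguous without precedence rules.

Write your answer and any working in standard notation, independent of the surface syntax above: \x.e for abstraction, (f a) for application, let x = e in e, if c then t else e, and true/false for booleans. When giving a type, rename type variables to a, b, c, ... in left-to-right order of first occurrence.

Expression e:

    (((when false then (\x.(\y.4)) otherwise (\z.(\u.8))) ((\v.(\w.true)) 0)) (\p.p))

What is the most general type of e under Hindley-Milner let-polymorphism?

Derivation:
  unify Bool ~ Bool
\y._ : b -> Int
\x._ : a -> b -> Int
\u._ : d -> Int
\z._ : c -> d -> Int
  unify a -> b -> Int ~ c -> d -> Int
  unify a ~ c
  unify b -> Int ~ d -> Int
  unify b ~ d
  unify Int ~ Int
\w._ : f -> Bool
\v._ : e -> f -> Bool
  unify e -> f -> Bool ~ Int -> g
  unify e ~ Int
  unify f -> Bool ~ g
_ _ : f -> Bool
  unify c -> d -> Int ~ (f -> Bool) -> h
  unify c ~ f -> Bool
  unify d -> Int ~ h
_ _ : d -> Int
p : i
\p._ : i -> i
  unify d -> Int ~ (i -> i) -> j
  unify d ~ i -> i
  unify Int ~ j
_ _ : Int

Answer: Int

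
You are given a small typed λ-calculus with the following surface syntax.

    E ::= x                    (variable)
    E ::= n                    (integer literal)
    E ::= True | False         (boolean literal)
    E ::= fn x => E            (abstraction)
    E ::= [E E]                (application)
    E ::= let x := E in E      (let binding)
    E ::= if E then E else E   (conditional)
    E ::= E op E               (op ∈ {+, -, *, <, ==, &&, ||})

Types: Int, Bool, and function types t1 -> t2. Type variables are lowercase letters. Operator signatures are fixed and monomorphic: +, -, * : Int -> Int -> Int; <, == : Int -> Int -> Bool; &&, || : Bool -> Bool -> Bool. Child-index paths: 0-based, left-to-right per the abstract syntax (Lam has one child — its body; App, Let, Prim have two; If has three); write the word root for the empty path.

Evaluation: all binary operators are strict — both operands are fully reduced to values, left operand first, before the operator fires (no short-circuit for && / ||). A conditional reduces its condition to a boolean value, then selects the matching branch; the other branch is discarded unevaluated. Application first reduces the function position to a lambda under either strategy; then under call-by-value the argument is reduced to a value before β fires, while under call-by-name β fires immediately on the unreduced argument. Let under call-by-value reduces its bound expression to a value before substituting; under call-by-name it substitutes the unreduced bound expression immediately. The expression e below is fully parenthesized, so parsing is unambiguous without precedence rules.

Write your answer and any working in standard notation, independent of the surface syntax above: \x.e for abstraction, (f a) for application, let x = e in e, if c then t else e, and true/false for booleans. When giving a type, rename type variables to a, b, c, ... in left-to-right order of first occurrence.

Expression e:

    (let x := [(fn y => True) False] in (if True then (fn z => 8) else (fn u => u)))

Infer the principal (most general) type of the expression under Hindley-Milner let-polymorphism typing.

Working:
\y._ : a -> Bool
  unify a -> Bool ~ Bool -> b
  unify a ~ Bool
  unify Bool ~ b
_ _ : Bool
let x : Bool
  unify Bool ~ Bool
\z._ : c -> Int
u : d
\u._ : d -> d
  unify c -> Int ~ d -> d
  unify c ~ d
  unify Int ~ d

Answer: Int -> Int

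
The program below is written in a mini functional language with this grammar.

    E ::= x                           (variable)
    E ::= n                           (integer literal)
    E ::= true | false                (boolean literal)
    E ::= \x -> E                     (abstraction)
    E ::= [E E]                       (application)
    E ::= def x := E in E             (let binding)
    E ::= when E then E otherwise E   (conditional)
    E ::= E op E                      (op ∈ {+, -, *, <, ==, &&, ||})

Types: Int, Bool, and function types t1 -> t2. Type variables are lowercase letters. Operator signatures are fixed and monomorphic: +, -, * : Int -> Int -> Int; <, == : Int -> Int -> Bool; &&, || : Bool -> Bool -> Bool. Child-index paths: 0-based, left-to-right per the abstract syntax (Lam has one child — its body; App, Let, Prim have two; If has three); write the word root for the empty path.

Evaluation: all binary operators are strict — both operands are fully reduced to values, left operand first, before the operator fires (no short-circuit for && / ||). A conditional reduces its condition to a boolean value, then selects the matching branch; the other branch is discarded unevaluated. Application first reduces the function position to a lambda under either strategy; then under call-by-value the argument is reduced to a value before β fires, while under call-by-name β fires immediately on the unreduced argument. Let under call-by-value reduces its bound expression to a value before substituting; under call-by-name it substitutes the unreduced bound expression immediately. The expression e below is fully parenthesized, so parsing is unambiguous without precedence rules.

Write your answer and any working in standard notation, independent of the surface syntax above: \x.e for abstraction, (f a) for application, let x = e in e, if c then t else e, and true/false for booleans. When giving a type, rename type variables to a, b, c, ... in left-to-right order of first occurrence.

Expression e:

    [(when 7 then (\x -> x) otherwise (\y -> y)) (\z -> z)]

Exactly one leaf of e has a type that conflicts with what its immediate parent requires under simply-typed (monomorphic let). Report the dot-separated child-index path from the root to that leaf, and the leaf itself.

Answer: 0.0 : 7

Working:
  unify Int ~ Bool
  FAIL: mismatch Int ~ Bool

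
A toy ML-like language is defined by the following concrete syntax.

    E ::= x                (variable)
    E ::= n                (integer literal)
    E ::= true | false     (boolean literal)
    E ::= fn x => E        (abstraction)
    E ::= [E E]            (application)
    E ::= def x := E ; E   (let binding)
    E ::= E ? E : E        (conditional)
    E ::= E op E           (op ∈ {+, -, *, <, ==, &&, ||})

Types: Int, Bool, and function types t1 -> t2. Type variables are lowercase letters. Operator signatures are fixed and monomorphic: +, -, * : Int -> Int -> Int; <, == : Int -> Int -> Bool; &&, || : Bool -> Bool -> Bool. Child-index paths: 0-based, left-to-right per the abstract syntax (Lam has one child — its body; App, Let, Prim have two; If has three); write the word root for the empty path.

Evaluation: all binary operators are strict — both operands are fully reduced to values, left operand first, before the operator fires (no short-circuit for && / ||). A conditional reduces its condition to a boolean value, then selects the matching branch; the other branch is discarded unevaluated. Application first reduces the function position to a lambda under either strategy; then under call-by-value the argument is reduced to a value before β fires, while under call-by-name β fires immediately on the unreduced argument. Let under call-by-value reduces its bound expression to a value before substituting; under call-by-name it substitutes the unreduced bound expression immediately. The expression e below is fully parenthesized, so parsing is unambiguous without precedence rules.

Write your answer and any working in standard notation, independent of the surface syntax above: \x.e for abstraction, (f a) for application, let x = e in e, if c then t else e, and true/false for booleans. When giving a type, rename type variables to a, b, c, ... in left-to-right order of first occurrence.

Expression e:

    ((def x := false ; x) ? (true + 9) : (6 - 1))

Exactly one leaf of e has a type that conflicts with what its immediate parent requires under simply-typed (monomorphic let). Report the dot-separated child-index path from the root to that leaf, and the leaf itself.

Working:
let x : Bool
x : Bool
  unify Bool ~ Bool
  unify Bool ~ Int
  FAIL: mismatch Bool ~ Int

Answer: 1.0 : true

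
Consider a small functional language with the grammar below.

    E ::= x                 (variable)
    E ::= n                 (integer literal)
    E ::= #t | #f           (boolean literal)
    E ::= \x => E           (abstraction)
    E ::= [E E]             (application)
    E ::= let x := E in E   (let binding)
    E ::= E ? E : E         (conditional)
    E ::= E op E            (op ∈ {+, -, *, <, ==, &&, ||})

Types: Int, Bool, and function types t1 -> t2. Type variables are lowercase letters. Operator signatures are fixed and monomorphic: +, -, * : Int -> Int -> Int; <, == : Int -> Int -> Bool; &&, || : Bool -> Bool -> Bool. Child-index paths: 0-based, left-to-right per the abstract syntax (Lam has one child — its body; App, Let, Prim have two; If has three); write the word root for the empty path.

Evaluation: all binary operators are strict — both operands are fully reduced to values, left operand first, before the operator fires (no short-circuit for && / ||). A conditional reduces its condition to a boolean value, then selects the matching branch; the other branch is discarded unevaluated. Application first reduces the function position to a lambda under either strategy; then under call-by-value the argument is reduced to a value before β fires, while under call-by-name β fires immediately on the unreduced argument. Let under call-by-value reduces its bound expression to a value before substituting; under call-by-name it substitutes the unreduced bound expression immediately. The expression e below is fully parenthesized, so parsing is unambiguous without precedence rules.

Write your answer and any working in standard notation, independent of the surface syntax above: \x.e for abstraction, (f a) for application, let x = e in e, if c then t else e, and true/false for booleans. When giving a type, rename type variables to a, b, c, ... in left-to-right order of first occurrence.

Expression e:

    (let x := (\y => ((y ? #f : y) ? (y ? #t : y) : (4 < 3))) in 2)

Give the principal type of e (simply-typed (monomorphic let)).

Derivation:
y : a
  unify a ~ Bool
y : Bool
  unify Bool ~ Bool
  unify Bool ~ Bool
y : Bool
  unify Bool ~ Bool
y : Bool
  unify Bool ~ Bool
  unify Int ~ Int
  unify Int ~ Int
  unify Bool ~ Bool
\y._ : Bool -> Bool
let x : Bool -> Bool

Answer: Int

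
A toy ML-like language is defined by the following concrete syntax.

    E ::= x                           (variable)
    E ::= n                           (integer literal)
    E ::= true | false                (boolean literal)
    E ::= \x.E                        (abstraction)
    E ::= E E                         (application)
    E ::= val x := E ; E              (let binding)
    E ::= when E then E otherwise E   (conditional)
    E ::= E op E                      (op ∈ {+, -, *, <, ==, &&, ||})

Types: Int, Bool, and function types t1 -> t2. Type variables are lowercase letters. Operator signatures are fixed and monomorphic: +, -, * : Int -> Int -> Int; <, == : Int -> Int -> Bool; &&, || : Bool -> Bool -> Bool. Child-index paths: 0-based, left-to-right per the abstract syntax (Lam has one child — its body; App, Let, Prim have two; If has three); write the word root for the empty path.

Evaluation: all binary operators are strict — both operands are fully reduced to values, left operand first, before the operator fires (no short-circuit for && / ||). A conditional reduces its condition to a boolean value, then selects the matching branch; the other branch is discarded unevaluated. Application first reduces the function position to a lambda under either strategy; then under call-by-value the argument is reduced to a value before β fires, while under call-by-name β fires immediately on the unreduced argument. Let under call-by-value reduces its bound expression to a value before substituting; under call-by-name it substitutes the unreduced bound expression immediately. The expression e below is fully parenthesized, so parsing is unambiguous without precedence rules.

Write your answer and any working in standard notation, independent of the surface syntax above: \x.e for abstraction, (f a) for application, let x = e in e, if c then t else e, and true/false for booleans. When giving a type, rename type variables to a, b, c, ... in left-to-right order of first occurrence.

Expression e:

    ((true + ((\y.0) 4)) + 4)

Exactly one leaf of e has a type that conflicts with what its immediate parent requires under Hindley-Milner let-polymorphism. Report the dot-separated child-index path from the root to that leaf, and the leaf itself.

Answer: 0.0 : true

Working:
  unify Bool ~ Int
  FAIL: mismatch Bool ~ Int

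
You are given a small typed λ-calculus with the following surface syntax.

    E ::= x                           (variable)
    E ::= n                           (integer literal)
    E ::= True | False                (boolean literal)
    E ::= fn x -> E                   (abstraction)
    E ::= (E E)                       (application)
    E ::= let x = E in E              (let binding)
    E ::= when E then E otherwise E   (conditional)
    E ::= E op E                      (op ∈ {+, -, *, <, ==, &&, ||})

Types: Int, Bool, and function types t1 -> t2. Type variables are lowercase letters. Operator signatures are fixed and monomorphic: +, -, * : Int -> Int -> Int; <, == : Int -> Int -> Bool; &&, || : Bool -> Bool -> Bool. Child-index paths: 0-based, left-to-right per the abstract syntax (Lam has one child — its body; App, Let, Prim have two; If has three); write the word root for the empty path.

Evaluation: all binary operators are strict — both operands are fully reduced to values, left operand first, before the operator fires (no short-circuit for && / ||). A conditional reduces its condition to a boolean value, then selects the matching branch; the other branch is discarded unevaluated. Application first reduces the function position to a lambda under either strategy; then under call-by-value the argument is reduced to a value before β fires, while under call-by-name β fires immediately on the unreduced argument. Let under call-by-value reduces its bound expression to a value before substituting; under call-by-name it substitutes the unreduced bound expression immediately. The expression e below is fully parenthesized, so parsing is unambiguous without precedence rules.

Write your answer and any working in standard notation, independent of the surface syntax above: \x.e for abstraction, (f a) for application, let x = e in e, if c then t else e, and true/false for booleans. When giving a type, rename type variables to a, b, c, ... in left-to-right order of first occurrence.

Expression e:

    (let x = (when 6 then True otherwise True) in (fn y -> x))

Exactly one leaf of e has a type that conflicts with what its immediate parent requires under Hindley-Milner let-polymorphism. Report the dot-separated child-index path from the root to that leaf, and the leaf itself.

Derivation:
  unify Int ~ Bool
  FAIL: mismatch Int ~ Bool

Answer: 0.0 : 6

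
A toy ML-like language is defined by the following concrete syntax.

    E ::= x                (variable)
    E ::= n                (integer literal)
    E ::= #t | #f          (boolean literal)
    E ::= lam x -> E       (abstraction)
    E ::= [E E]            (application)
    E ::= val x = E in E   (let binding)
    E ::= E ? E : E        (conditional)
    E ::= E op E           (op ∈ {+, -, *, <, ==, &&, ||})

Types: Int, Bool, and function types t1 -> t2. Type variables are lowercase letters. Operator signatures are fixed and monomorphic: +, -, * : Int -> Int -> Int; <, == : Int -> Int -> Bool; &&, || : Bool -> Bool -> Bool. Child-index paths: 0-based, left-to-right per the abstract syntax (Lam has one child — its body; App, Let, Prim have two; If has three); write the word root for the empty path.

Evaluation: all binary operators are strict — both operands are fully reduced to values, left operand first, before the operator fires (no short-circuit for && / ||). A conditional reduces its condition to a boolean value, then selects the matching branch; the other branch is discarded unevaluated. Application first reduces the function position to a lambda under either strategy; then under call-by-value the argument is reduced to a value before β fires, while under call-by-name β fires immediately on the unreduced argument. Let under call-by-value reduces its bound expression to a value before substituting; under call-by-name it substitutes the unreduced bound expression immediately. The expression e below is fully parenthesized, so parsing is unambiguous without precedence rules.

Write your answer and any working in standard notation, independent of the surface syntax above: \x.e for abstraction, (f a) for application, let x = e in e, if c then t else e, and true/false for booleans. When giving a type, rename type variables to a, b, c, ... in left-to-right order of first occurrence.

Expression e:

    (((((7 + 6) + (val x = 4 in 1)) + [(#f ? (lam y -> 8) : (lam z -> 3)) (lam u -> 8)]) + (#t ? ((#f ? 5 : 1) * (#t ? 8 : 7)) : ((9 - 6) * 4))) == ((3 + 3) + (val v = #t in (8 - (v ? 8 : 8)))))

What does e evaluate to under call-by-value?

Answer: false

Trace:
step 0: (((((7 + 6) + (let x = 4 in 1)) + ((if false then (\y.8) else (\z.3)) (\u.8))) + (if true then ((if false then 5 else 1) * (if true then 8 else 7)) else ((9 - 6) * 4))) == ((3 + 3) + (let v = true in (8 - (if v then 8 else 8)))))
step 1: [delta@0.0.0.0] ((((13 + (let x = 4 in 1)) + ((if false then (\y.8) else (\z.3)) (\u.8))) + (if true then ((if false then 5 else 1) * (if true then 8 else 7)) else ((9 - 6) * 4))) == ((3 + 3) + (let v = true in (8 - (if v then 8 else 8)))))
step 2: [let@0.0.0.1] ((((13 + 1) + ((if false then (\y.8) else (\z.3)) (\u.8))) + (if true then ((if false then 5 else 1) * (if true then 8 else 7)) else ((9 - 6) * 4))) == ((3 + 3) + (let v = true in (8 - (if v then 8 else 8)))))
step 3: [delta@0.0.0] (((14 + ((if false then (\y.8) else (\z.3)) (\u.8))) + (if true then ((if false then 5 else 1) * (if true then 8 else 7)) else ((9 - 6) * 4))) == ((3 + 3) + (let v = true in (8 - (if v then 8 else 8)))))
step 4: [if@0.0.1.0] (((14 + ((\z.3) (\u.8))) + (if true then ((if false then 5 else 1) * (if true then 8 else 7)) else ((9 - 6) * 4))) == ((3 + 3) + (let v = true in (8 - (if v then 8 else 8)))))
step 5: [beta@0.0.1] (((14 + 3) + (if true then ((if false then 5 else 1) * (if true then 8 else 7)) else ((9 - 6) * 4))) == ((3 + 3) + (let v = true in (8 - (if v then 8 else 8)))))
step 6: [delta@0.0] ((17 + (if true then ((if false then 5 else 1) * (if true then 8 else 7)) else ((9 - 6) * 4))) == ((3 + 3) + (let v = true in (8 - (if v then 8 else 8)))))
step 7: [if@0.1] ((17 + ((if false then 5 else 1) * (if true then 8 else 7))) == ((3 + 3) + (let v = true in (8 - (if v then 8 else 8)))))
step 8: [if@0.1.0] ((17 + (1 * (if true then 8 else 7))) == ((3 + 3) + (let v = true in (8 - (if v then 8 else 8)))))
step 9: [if@0.1.1] ((17 + (1 * 8)) == ((3 + 3) + (let v = true in (8 - (if v then 8 else 8)))))
step 10: [delta@0.1] ((17 + 8) == ((3 + 3) + (let v = true in (8 - (if v then 8 else 8)))))
step 11: [delta@0] (25 == ((3 + 3) + (let v = true in (8 - (if v then 8 else 8)))))
step 12: [delta@1.0] (25 == (6 + (let v = true in (8 - (if v then 8 else 8)))))
step 13: [let@1.1] (25 == (6 + (8 - (if true then 8 else 8))))
step 14: [if@1.1.1] (25 == (6 + (8 - 8)))
step 15: [delta@1.1] (25 == (6 + 0))
step 16: [delta@1] (25 == 6)
step 17: [delta@root] false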